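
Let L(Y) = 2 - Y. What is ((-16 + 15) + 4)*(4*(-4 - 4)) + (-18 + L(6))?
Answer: -118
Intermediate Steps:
((-16 + 15) + 4)*(4*(-4 - 4)) + (-18 + L(6)) = ((-16 + 15) + 4)*(4*(-4 - 4)) + (-18 + (2 - 1*6)) = (-1 + 4)*(4*(-8)) + (-18 + (2 - 6)) = 3*(-32) + (-18 - 4) = -96 - 22 = -118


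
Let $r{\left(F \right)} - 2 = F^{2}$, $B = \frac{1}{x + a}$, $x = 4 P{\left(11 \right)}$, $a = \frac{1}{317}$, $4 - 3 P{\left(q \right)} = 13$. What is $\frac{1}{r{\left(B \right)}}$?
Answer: $\frac{14462809}{29026107} \approx 0.49827$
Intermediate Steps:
$P{\left(q \right)} = -3$ ($P{\left(q \right)} = \frac{4}{3} - \frac{13}{3} = -3$)
$a = \frac{1}{317} \approx 0.0031546$
$x = -12$ ($x = 4 \left(-3\right) = -12$)
$B = - \frac{317}{3803}$ ($B = \frac{1}{-12 + \frac{1}{317}} = \frac{1}{- \frac{3803}{317}} = - \frac{317}{3803} \approx -0.083355$)
$r{\left(F \right)} = 2 + F^{2}$
$\frac{1}{r{\left(B \right)}} = \frac{1}{2 + \left(- \frac{317}{3803}\right)^{2}} = \frac{1}{2 + \frac{100489}{14462809}} = \frac{1}{\frac{29026107}{14462809}} = \frac{14462809}{29026107}$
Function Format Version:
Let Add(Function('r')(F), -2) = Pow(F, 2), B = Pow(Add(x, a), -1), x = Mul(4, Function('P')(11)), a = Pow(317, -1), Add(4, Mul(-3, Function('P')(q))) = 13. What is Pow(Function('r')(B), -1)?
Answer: Rational(14462809, 29026107) ≈ 0.49827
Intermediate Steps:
Function('P')(q) = -3 (Function('P')(q) = Add(Rational(4, 3), Mul(Rational(-1, 3), 13)) = Add(Rational(4, 3), Rational(-13, 3)) = -3)
a = Rational(1, 317) ≈ 0.0031546
x = -12 (x = Mul(4, -3) = -12)
B = Rational(-317, 3803) (B = Pow(Add(-12, Rational(1, 317)), -1) = Pow(Rational(-3803, 317), -1) = Rational(-317, 3803) ≈ -0.083355)
Function('r')(F) = Add(2, Pow(F, 2))
Pow(Function('r')(B), -1) = Pow(Add(2, Pow(Rational(-317, 3803), 2)), -1) = Pow(Add(2, Rational(100489, 14462809)), -1) = Pow(Rational(29026107, 14462809), -1) = Rational(14462809, 29026107)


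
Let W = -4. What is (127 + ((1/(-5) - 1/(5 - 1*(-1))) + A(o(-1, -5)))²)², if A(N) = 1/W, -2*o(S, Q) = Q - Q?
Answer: 210285527761/12960000 ≈ 16226.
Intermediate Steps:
o(S, Q) = 0 (o(S, Q) = -(Q - Q)/2 = -½*0 = 0)
A(N) = -¼ (A(N) = 1/(-4) = -¼)
(127 + ((1/(-5) - 1/(5 - 1*(-1))) + A(o(-1, -5)))²)² = (127 + ((1/(-5) - 1/(5 - 1*(-1))) - ¼)²)² = (127 + ((1*(-⅕) - 1/(5 + 1)) - ¼)²)² = (127 + ((-⅕ - 1/6) - ¼)²)² = (127 + ((-⅕ - 1*⅙) - ¼)²)² = (127 + ((-⅕ - ⅙) - ¼)²)² = (127 + (-11/30 - ¼)²)² = (127 + (-37/60)²)² = (127 + 1369/3600)² = (458569/3600)² = 210285527761/12960000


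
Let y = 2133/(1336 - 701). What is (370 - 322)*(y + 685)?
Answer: 20981184/635 ≈ 33041.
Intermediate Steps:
y = 2133/635 ≈ 3.3591
(370 - 322)*(y + 685) = (370 - 322)*(2133/635 + 685) = 48*(437108/635) = 20981184/635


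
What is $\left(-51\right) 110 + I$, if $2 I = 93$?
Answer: $- \frac{11127}{2} \approx -5563.5$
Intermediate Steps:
$I = \frac{93}{2}$ ($I = \frac{1}{2} \cdot 93 = \frac{93}{2} \approx 46.5$)
$\left(-51\right) 110 + I = \left(-51\right) 110 + \frac{93}{2} = -5610 + \frac{93}{2} = - \frac{11127}{2}$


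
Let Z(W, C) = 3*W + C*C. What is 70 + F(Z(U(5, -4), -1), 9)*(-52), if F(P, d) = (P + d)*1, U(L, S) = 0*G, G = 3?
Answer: -450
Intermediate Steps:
U(L, S) = 0 (U(L, S) = 0*3 = 0)
Z(W, C) = C**2 + 3*W (Z(W, C) = 3*W + C**2 = C**2 + 3*W)
F(P, d) = P + d
70 + F(Z(U(5, -4), -1), 9)*(-52) = 70 + (((-1)**2 + 3*0) + 9)*(-52) = 70 + ((1 + 0) + 9)*(-52) = 70 + (1 + 9)*(-52) = 70 + 10*(-52) = 70 - 520 = -450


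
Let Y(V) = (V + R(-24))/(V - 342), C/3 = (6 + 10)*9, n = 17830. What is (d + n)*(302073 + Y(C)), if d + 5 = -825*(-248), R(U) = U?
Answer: 201568786055/3 ≈ 6.7190e+10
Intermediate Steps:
d = 204595 (d = -5 - 825*(-248) = -5 + 204600 = 204595)
C = 432 (C = 3*((6 + 10)*9) = 3*(16*9) = 3*144 = 432)
Y(V) = (-24 + V)/(-342 + V) (Y(V) = (V - 24)/(V - 342) = (-24 + V)/(-342 + V))
(d + n)*(302073 + Y(C)) = (204595 + 17830)*(302073 + (-24 + 432)/(-342 + 432)) = 222425*(302073 + 408/90) = 222425*(302073 + (1/90)*408) = 222425*(302073 + 68/15) = 222425*(4531163/15) = 201568786055/3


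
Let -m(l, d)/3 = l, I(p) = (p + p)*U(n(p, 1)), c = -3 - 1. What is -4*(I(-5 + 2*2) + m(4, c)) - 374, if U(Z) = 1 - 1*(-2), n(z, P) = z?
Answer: -302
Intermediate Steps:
U(Z) = 3 (U(Z) = 1 + 2 = 3)
c = -4
I(p) = 6*p (I(p) = (p + p)*3 = (2*p)*3 = 6*p)
m(l, d) = -3*l
-4*(I(-5 + 2*2) + m(4, c)) - 374 = -4*(6*(-5 + 2*2) - 3*4) - 374 = -4*(6*(-5 + 4) - 12) - 374 = -4*(6*(-1) - 12) - 374 = -4*(-6 - 12) - 374 = -4*(-18) - 374 = 72 - 374 = -302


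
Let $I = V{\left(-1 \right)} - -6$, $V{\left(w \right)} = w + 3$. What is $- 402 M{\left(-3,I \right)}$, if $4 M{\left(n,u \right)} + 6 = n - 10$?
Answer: $\frac{3819}{2} \approx 1909.5$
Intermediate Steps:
$V{\left(w \right)} = 3 + w$
$I = 8$ ($I = \left(3 - 1\right) - -6 = 2 + 6 = 8$)
$M{\left(n,u \right)} = -4 + \frac{n}{4}$ ($M{\left(n,u \right)} = - \frac{3}{2} + \frac{n - 10}{4} = - \frac{3}{2} + \frac{-10 + n}{4} = - \frac{3}{2} + \left(- \frac{5}{2} + \frac{n}{4}\right) = -4 + \frac{n}{4}$)
$- 402 M{\left(-3,I \right)} = - 402 \left(-4 + \frac{1}{4} \left(-3\right)\right) = - 402 \left(-4 - \frac{3}{4}\right) = \left(-402\right) \left(- \frac{19}{4}\right) = \frac{3819}{2}$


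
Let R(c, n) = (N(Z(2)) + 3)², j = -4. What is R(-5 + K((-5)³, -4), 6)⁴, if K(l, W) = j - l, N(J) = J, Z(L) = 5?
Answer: 16777216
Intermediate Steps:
K(l, W) = -4 - l
R(c, n) = 64 (R(c, n) = (5 + 3)² = 8² = 64)
R(-5 + K((-5)³, -4), 6)⁴ = 64⁴ = 16777216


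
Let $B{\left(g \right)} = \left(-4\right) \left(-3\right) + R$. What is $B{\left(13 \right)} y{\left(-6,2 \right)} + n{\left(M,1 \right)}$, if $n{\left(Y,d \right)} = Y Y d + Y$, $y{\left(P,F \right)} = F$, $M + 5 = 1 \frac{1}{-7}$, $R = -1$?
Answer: $\frac{2122}{49} \approx 43.306$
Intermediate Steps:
$M = - \frac{36}{7}$ ($M = -5 + 1 \frac{1}{-7} = -5 + 1 \left(- \frac{1}{7}\right) = -5 - \frac{1}{7} = - \frac{36}{7} \approx -5.1429$)
$B{\left(g \right)} = 11$ ($B{\left(g \right)} = \left(-4\right) \left(-3\right) - 1 = 12 - 1 = 11$)
$n{\left(Y,d \right)} = Y + d Y^{2}$ ($n{\left(Y,d \right)} = Y^{2} d + Y = d Y^{2} + Y = Y + d Y^{2}$)
$B{\left(13 \right)} y{\left(-6,2 \right)} + n{\left(M,1 \right)} = 11 \cdot 2 - \frac{36 \left(1 - \frac{36}{7}\right)}{7} = 22 - \frac{36 \left(1 - \frac{36}{7}\right)}{7} = 22 - - \frac{1044}{49} = 22 + \frac{1044}{49} = \frac{2122}{49}$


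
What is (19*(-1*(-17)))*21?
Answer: 6783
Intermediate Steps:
(19*(-1*(-17)))*21 = (19*17)*21 = 323*21 = 6783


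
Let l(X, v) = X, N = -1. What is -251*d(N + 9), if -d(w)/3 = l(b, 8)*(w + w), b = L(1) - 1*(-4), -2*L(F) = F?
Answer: 42168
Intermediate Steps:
L(F) = -F/2
b = 7/2 (b = -½*1 - 1*(-4) = -½ + 4 = 7/2 ≈ 3.5000)
d(w) = -21*w (d(w) = -21*(w + w)/2 = -21*2*w/2 = -21*w)
-251*d(N + 9) = -(-5271)*(-1 + 9) = -(-5271)*8 = -251*(-168) = 42168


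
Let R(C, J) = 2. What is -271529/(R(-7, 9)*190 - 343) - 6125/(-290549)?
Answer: -11270321828/1535759 ≈ -7338.6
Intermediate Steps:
-271529/(R(-7, 9)*190 - 343) - 6125/(-290549) = -271529/(2*190 - 343) - 6125/(-290549) = -271529/(380 - 343) - 6125*(-1/290549) = -271529/37 + 875/41507 = -11270321828/1535759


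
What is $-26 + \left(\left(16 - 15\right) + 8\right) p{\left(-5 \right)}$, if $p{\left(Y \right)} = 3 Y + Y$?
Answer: $-206$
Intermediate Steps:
$p{\left(Y \right)} = 4 Y$
$-26 + \left(\left(16 - 15\right) + 8\right) p{\left(-5 \right)} = -26 + \left(\left(16 - 15\right) + 8\right) 4 \left(-5\right) = -26 + \left(1 + 8\right) \left(-20\right) = -26 + 9 \left(-20\right) = -26 - 180 = -206$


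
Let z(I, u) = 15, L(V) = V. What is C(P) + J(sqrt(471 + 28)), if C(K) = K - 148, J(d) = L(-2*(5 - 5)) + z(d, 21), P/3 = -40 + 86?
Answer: 5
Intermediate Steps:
P = 138 (P = 3*(-40 + 86) = 3*46 = 138)
J(d) = 15 (J(d) = -2*(5 - 5) + 15 = -2*0 + 15 = 0 + 15 = 15)
C(K) = -148 + K
C(P) + J(sqrt(471 + 28)) = (-148 + 138) + 15 = -10 + 15 = 5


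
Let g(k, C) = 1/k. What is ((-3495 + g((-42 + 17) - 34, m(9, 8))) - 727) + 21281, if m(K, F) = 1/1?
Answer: 1006480/59 ≈ 17059.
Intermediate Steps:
m(K, F) = 1
((-3495 + g((-42 + 17) - 34, m(9, 8))) - 727) + 21281 = ((-3495 + 1/((-42 + 17) - 34)) - 727) + 21281 = ((-3495 + 1/(-25 - 34)) - 727) + 21281 = ((-3495 + 1/(-59)) - 727) + 21281 = ((-3495 - 1/59) - 727) + 21281 = (-206206/59 - 727) + 21281 = -249099/59 + 21281 = 1006480/59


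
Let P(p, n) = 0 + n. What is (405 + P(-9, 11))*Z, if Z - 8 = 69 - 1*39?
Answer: 15808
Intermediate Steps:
P(p, n) = n
Z = 38 (Z = 8 + (69 - 1*39) = 8 + (69 - 39) = 8 + 30 = 38)
(405 + P(-9, 11))*Z = (405 + 11)*38 = 416*38 = 15808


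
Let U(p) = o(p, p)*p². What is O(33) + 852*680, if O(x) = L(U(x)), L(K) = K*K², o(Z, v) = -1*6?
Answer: -278956501944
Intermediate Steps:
o(Z, v) = -6
U(p) = -6*p²
L(K) = K³
O(x) = -216*x⁶ (O(x) = (-6*x²)³ = -216*x⁶)
O(33) + 852*680 = -216*33⁶ + 852*680 = -216*1291467969 + 579360 = -278957081304 + 579360 = -278956501944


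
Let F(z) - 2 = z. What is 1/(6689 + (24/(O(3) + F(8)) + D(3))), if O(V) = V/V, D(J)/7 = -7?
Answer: 11/73064 ≈ 0.00015055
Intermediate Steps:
D(J) = -49 (D(J) = 7*(-7) = -49)
F(z) = 2 + z
O(V) = 1
1/(6689 + (24/(O(3) + F(8)) + D(3))) = 1/(6689 + (24/(1 + (2 + 8)) - 49)) = 1/(6689 + (24/(1 + 10) - 49)) = 1/(6689 + (24/11 - 49)) = 1/(6689 - 515/11) = 1/(73064/11) = 11/73064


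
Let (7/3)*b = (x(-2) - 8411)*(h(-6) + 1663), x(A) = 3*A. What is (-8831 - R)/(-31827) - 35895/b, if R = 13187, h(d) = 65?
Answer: 107636048251/154303406784 ≈ 0.69756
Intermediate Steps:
b = -43633728/7 (b = 3*((3*(-2) - 8411)*(65 + 1663))/7 = 3*((-6 - 8411)*1728)/7 = 3*(-8417*1728)/7 = (3/7)*(-14544576) = -43633728/7 ≈ -6.2334e+6)
(-8831 - R)/(-31827) - 35895/b = (-8831 - 1*13187)/(-31827) - 35895/(-43633728/7) = (-8831 - 13187)*(-1/31827) - 35895*(-7/43633728) = -22018*(-1/31827) + 83755/14544576 = 22018/31827 + 83755/14544576 = 107636048251/154303406784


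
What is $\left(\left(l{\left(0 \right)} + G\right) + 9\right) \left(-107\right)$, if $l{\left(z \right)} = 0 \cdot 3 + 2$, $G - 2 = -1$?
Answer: $-1284$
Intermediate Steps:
$G = 1$ ($G = 2 - 1 = 1$)
$l{\left(z \right)} = 2$ ($l{\left(z \right)} = 0 + 2 = 2$)
$\left(\left(l{\left(0 \right)} + G\right) + 9\right) \left(-107\right) = \left(\left(2 + 1\right) + 9\right) \left(-107\right) = \left(3 + 9\right) \left(-107\right) = 12 \left(-107\right) = -1284$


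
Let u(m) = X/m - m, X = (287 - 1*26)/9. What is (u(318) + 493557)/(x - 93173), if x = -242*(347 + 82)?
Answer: -156850031/62643138 ≈ -2.5039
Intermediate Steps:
x = -103818 (x = -242*429 = -103818)
X = 29 (X = (287 - 26)*(1/9) = 261*(1/9) = 29)
u(m) = -m + 29/m (u(m) = 29/m - m = -m + 29/m)
(u(318) + 493557)/(x - 93173) = ((-1*318 + 29/318) + 493557)/(-103818 - 93173) = ((-318 + 29*(1/318)) + 493557)/(-196991) = ((-318 + 29/318) + 493557)*(-1/196991) = (-101095/318 + 493557)*(-1/196991) = (156850031/318)*(-1/196991) = -156850031/62643138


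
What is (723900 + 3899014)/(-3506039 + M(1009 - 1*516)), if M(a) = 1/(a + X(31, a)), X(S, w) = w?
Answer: -4558193204/3456954453 ≈ -1.3186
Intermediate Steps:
M(a) = 1/(2*a) (M(a) = 1/(a + a) = 1/(2*a))
(723900 + 3899014)/(-3506039 + M(1009 - 1*516)) = (723900 + 3899014)/(-3506039 + 1/(2*(1009 - 1*516))) = 4622914/(-3506039 + 1/(2*(1009 - 516))) = 4622914/(-3506039 + (1/2)/493) = 4622914/(-3506039 + (1/2)*(1/493)) = 4622914/(-3506039 + 1/986) = 4622914/(-3456954453/986) = 4622914*(-986/3456954453) = -4558193204/3456954453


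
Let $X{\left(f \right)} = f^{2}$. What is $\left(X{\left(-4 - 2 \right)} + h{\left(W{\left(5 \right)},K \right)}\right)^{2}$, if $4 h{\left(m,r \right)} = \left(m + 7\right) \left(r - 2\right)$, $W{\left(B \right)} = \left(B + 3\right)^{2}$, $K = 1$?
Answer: $\frac{5329}{16} \approx 333.06$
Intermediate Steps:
$W{\left(B \right)} = \left(3 + B\right)^{2}$
$h{\left(m,r \right)} = \frac{\left(-2 + r\right) \left(7 + m\right)}{4}$ ($h{\left(m,r \right)} = \frac{\left(m + 7\right) \left(r - 2\right)}{4} = \frac{\left(7 + m\right) \left(-2 + r\right)}{4} = \frac{\left(-2 + r\right) \left(7 + m\right)}{4}$)
$\left(X{\left(-4 - 2 \right)} + h{\left(W{\left(5 \right)},K \right)}\right)^{2} = \left(\left(-4 - 2\right)^{2} + \left(- \frac{7}{2} - \frac{\left(3 + 5\right)^{2}}{2} + \frac{7}{4} \cdot 1 + \frac{1}{4} \left(3 + 5\right)^{2} \cdot 1\right)\right)^{2} = \left(\left(-4 - 2\right)^{2} + \left(- \frac{7}{2} - \frac{8^{2}}{2} + \frac{7}{4} + \frac{1}{4} \cdot 8^{2} \cdot 1\right)\right)^{2} = \left(\left(-6\right)^{2} + \left(- \frac{7}{2} - 32 + \frac{7}{4} + \frac{1}{4} \cdot 64 \cdot 1\right)\right)^{2} = \left(36 + \left(- \frac{7}{2} - 32 + \frac{7}{4} + 16\right)\right)^{2} = \left(36 - \frac{71}{4}\right)^{2} = \left(\frac{73}{4}\right)^{2} = \frac{5329}{16}$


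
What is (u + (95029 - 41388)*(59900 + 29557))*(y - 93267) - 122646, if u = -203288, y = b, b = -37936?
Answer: -629559181150393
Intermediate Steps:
y = -37936
(u + (95029 - 41388)*(59900 + 29557))*(y - 93267) - 122646 = (-203288 + (95029 - 41388)*(59900 + 29557))*(-37936 - 93267) - 122646 = (-203288 + 53641*89457)*(-131203) - 122646 = (-203288 + 4798562937)*(-131203) - 122646 = 4798359649*(-131203) - 122646 = -629559181027747 - 122646 = -629559181150393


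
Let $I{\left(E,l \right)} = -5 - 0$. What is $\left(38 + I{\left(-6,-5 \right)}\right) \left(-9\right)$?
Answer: $-297$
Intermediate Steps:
$I{\left(E,l \right)} = -5$ ($I{\left(E,l \right)} = -5 + 0 = -5$)
$\left(38 + I{\left(-6,-5 \right)}\right) \left(-9\right) = \left(38 - 5\right) \left(-9\right) = 33 \left(-9\right) = -297$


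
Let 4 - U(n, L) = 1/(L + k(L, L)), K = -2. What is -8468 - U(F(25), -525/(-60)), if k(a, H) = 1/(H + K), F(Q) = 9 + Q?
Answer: -8141484/961 ≈ -8471.9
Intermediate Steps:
k(a, H) = 1/(-2 + H) (k(a, H) = 1/(H - 2) = 1/(-2 + H))
U(n, L) = 4 - 1/(L + 1/(-2 + L))
-8468 - U(F(25), -525/(-60)) = -8468 - (4 + (-1 + 4*(-525/(-60)))*(-2 - 525/(-60)))/(1 + (-525/(-60))*(-2 - 525/(-60))) = -8468 - (4 + (-1 + 4*(-525*(-1/60)))*(-2 - 525*(-1/60)))/(1 + (-525*(-1/60))*(-2 - 525*(-1/60))) = -8468 - (4 + (-1 + 4*(35/4))*(-2 + 35/4))/(1 + 35*(-2 + 35/4)/4) = -8468 - (4 + (-1 + 35)*(27/4))/(1 + (35/4)*(27/4)) = -8468 - (4 + 34*(27/4))/(1 + 945/16) = -8468 - (4 + 459/2)/961/16 = -8468 - 16*467/(961*2) = -8468 - 1*3736/961 = -8468 - 3736/961 = -8141484/961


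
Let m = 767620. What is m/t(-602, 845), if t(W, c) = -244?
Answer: -191905/61 ≈ -3146.0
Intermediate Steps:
m/t(-602, 845) = 767620/(-244) = 767620*(-1/244) = -191905/61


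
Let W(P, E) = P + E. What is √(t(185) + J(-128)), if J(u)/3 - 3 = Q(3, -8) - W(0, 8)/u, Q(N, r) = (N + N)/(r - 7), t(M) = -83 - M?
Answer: I*√104005/20 ≈ 16.125*I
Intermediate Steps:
Q(N, r) = 2*N/(-7 + r) (Q(N, r) = (2*N)/(-7 + r) = 2*N/(-7 + r))
W(P, E) = E + P
J(u) = 39/5 - 24/u (J(u) = 9 + 3*(2*3/(-7 - 8) - (8 + 0)/u) = 9 + 3*(2*3/(-15) - 8/u) = 9 + 3*(2*3*(-1/15) - 8/u) = 9 + 3*(-⅖ - 8/u) = 9 + (-6/5 - 24/u) = 39/5 - 24/u)
√(t(185) + J(-128)) = √((-83 - 1*185) + (39/5 - 24/(-128))) = √((-83 - 185) + (39/5 - 24*(-1/128))) = √(-268 + (39/5 + 3/16)) = √(-268 + 639/80) = √(-20801/80) = I*√104005/20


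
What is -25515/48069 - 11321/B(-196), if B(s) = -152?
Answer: 8576363/115976 ≈ 73.949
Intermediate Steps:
-25515/48069 - 11321/B(-196) = -25515/48069 - 11321/(-152) = -25515*1/48069 - 11321*(-1/152) = -405/763 + 11321/152 = 8576363/115976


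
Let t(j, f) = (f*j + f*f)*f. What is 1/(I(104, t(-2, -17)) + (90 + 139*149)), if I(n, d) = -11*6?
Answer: 1/20735 ≈ 4.8228e-5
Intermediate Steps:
t(j, f) = f*(f² + f*j) (t(j, f) = (f*j + f²)*f = (f² + f*j)*f = f*(f² + f*j))
I(n, d) = -66
1/(I(104, t(-2, -17)) + (90 + 139*149)) = 1/(-66 + (90 + 139*149)) = 1/(-66 + (90 + 20711)) = 1/(-66 + 20801) = 1/20735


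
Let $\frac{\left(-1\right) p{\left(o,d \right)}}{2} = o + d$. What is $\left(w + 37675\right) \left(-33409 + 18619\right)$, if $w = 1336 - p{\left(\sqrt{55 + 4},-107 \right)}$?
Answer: $-573807630 - 29580 \sqrt{59} \approx -5.7403 \cdot 10^{8}$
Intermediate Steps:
$p{\left(o,d \right)} = - 2 d - 2 o$ ($p{\left(o,d \right)} = - 2 \left(o + d\right) = - 2 \left(d + o\right) = - 2 d - 2 o$)
$w = 1122 + 2 \sqrt{59}$ ($w = 1336 - \left(\left(-2\right) \left(-107\right) - 2 \sqrt{55 + 4}\right) = 1336 - \left(214 - 2 \sqrt{59}\right) = 1122 + 2 \sqrt{59} \approx 1137.4$)
$\left(w + 37675\right) \left(-33409 + 18619\right) = \left(\left(1122 + 2 \sqrt{59}\right) + 37675\right) \left(-33409 + 18619\right) = \left(38797 + 2 \sqrt{59}\right) \left(-14790\right) = -573807630 - 29580 \sqrt{59}$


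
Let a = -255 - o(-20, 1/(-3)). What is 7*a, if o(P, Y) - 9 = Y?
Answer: -5537/3 ≈ -1845.7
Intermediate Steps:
o(P, Y) = 9 + Y
a = -791/3 (a = -255 - (9 + 1/(-3)) = -255 - (9 - 1/3) = -255 - 1*26/3 = -255 - 26/3 = -791/3 ≈ -263.67)
7*a = 7*(-791/3) = -5537/3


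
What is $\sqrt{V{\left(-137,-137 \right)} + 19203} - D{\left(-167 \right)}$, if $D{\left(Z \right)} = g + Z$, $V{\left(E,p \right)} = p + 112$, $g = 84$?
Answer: $83 + \sqrt{19178} \approx 221.48$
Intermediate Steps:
$V{\left(E,p \right)} = 112 + p$
$D{\left(Z \right)} = 84 + Z$
$\sqrt{V{\left(-137,-137 \right)} + 19203} - D{\left(-167 \right)} = \sqrt{\left(112 - 137\right) + 19203} - \left(84 - 167\right) = \sqrt{-25 + 19203} - -83 = \sqrt{19178} + 83 = 83 + \sqrt{19178}$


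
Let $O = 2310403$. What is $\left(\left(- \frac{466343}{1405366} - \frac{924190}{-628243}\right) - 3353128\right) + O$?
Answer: $- \frac{920632733601072859}{882911351938} \approx -1.0427 \cdot 10^{6}$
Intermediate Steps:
$\left(\left(- \frac{466343}{1405366} - \frac{924190}{-628243}\right) - 3353128\right) + O = \left(\left(- \frac{466343}{1405366} - \frac{924190}{-628243}\right) - 3353128\right) + 2310403 = \left(\left(\left(-466343\right) \frac{1}{1405366} - - \frac{924190}{628243}\right) - 3353128\right) + 2310403 = \left(\left(- \frac{466343}{1405366} + \frac{924190}{628243}\right) - 3353128\right) + 2310403 = \left(\frac{1005848478191}{882911351938} - 3353128\right) + 2310403 = - \frac{2960513769852683873}{882911351938} + 2310403 = - \frac{920632733601072859}{882911351938}$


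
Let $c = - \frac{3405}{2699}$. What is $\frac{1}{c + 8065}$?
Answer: $\frac{2699}{21764030} \approx 0.00012401$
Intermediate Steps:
$c = - \frac{3405}{2699}$ ($c = \left(-3405\right) \frac{1}{2699} = - \frac{3405}{2699} \approx -1.2616$)
$\frac{1}{c + 8065} = \frac{1}{- \frac{3405}{2699} + 8065} = \frac{1}{\frac{21764030}{2699}} = \frac{2699}{21764030}$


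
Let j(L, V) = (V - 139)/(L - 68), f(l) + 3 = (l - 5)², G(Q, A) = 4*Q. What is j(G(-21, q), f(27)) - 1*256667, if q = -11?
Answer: -1026677/4 ≈ -2.5667e+5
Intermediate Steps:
f(l) = -3 + (-5 + l)² (f(l) = -3 + (l - 5)² = -3 + (-5 + l)²)
j(L, V) = (-139 + V)/(-68 + L)
j(G(-21, q), f(27)) - 1*256667 = (-139 + (-3 + (-5 + 27)²))/(-68 + 4*(-21)) - 1*256667 = (-139 + (-3 + 22²))/(-68 - 84) - 256667 = (-139 + (-3 + 484))/(-152) - 256667 = -(-139 + 481)/152 - 256667 = -1/152*342 - 256667 = -9/4 - 256667 = -1026677/4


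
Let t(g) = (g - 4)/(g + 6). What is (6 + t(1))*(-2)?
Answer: -78/7 ≈ -11.143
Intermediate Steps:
t(g) = (-4 + g)/(6 + g)
(6 + t(1))*(-2) = (6 + (-4 + 1)/(6 + 1))*(-2) = (6 - 3/7)*(-2) = (39/7)*(-2) = -78/7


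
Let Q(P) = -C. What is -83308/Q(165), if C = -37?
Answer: -83308/37 ≈ -2251.6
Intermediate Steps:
Q(P) = 37 (Q(P) = -1*(-37) = 37)
-83308/Q(165) = -83308/37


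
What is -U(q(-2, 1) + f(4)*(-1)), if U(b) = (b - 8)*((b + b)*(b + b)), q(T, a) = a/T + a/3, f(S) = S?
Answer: 45625/54 ≈ 844.91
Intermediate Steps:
q(T, a) = a/3 + a/T (q(T, a) = a/T + a*(1/3) = a/T + a/3 = a/3 + a/T)
U(b) = 4*b**2*(-8 + b) (U(b) = (-8 + b)*((2*b)*(2*b)) = (-8 + b)*(4*b**2) = 4*b**2*(-8 + b))
-U(q(-2, 1) + f(4)*(-1)) = -4*(((1/3)*1 + 1/(-2)) + 4*(-1))**2*(-8 + (((1/3)*1 + 1/(-2)) + 4*(-1))) = -4*((1/3 + 1*(-1/2)) - 4)**2*(-8 + ((1/3 + 1*(-1/2)) - 4)) = -4*((1/3 - 1/2) - 4)**2*(-8 + ((1/3 - 1/2) - 4)) = -4*(-1/6 - 4)**2*(-8 + (-1/6 - 4)) = -4*(-25/6)**2*(-8 - 25/6) = -4*625*(-73)/(36*6) = -1*(-45625/54) = 45625/54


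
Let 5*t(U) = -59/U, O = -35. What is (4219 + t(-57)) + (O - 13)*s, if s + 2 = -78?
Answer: 2296874/285 ≈ 8059.2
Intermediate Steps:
s = -80 (s = -2 - 78 = -80)
t(U) = -59/(5*U) (t(U) = (-59/U)/5 = -59/(5*U))
(4219 + t(-57)) + (O - 13)*s = (4219 - 59/5/(-57)) + (-35 - 13)*(-80) = (4219 - 59/5*(-1/57)) - 48*(-80) = (4219 + 59/285) + 3840 = 1202474/285 + 3840 = 2296874/285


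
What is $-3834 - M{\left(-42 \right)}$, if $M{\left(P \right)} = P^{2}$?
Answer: $-5598$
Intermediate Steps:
$-3834 - M{\left(-42 \right)} = -3834 - \left(-42\right)^{2} = -3834 - 1764 = -5598$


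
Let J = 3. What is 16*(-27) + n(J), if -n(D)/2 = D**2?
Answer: -450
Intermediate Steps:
n(D) = -2*D**2
16*(-27) + n(J) = 16*(-27) - 2*3**2 = -432 - 2*9 = -432 - 18 = -450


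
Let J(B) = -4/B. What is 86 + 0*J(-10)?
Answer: 86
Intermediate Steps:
86 + 0*J(-10) = 86 + 0*(-4/(-10)) = 86 + 0*(-4*(-⅒)) = 86 + 0*(⅖) = 86 + 0 = 86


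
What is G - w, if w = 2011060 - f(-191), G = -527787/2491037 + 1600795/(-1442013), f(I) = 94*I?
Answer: -7288441637572563380/3592107737481 ≈ -2.0290e+6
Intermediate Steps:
G = -4748715289646/3592107737481 (G = -527787*1/2491037 + 1600795*(-1/1442013) = -527787/2491037 - 1600795/1442013 = -4748715289646/3592107737481 ≈ -1.3220)
w = 2029014 (w = 2011060 - 94*(-191) = 2011060 - 1*(-17954) = 2011060 + 17954 = 2029014)
G - w = -4748715289646/3592107737481 - 1*2029014 = -4748715289646/3592107737481 - 2029014 = -7288441637572563380/3592107737481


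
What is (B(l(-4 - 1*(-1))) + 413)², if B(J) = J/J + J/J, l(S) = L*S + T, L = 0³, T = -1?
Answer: 172225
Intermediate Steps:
L = 0
l(S) = -1 (l(S) = 0*S - 1 = 0 - 1 = -1)
B(J) = 2 (B(J) = 1 + 1 = 2)
(B(l(-4 - 1*(-1))) + 413)² = (2 + 413)² = 415² = 172225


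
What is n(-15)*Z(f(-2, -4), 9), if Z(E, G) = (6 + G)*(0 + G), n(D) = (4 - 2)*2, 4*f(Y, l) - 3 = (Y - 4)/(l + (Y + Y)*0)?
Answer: 540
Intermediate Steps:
f(Y, l) = 3/4 + (-4 + Y)/(4*l) (f(Y, l) = 3/4 + ((Y - 4)/(l + (Y + Y)*0))/4 = 3/4 + ((-4 + Y)/(l + (2*Y)*0))/4 = 3/4 + ((-4 + Y)/(l + 0))/4 = 3/4 + ((-4 + Y)/l)/4 = 3/4 + (-4 + Y)/(4*l))
n(D) = 4 (n(D) = 2*2 = 4)
Z(E, G) = G*(6 + G) (Z(E, G) = (6 + G)*G = G*(6 + G))
n(-15)*Z(f(-2, -4), 9) = 4*(9*(6 + 9)) = 4*(9*15) = 4*135 = 540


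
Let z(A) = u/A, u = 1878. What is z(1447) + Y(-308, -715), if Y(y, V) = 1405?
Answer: 2034913/1447 ≈ 1406.3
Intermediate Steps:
z(A) = 1878/A
z(1447) + Y(-308, -715) = 1878/1447 + 1405 = 2034913/1447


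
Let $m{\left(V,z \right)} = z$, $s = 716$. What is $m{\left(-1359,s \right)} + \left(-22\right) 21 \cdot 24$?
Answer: $-10372$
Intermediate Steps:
$m{\left(-1359,s \right)} + \left(-22\right) 21 \cdot 24 = 716 + \left(-22\right) 21 \cdot 24 = 716 - 11088 = -10372$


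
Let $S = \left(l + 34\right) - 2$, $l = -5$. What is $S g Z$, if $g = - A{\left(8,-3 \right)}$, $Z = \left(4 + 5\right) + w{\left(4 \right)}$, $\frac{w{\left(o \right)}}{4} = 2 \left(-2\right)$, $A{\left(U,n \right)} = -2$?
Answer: $-378$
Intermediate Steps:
$w{\left(o \right)} = -16$ ($w{\left(o \right)} = 4 \cdot 2 \left(-2\right) = 4 \left(-4\right) = -16$)
$S = 27$ ($S = \left(-5 + 34\right) - 2 = 29 - 2 = 27$)
$Z = -7$ ($Z = \left(4 + 5\right) - 16 = 9 - 16 = -7$)
$g = 2$ ($g = \left(-1\right) \left(-2\right) = 2$)
$S g Z = 27 \cdot 2 \left(-7\right) = 54 \left(-7\right) = -378$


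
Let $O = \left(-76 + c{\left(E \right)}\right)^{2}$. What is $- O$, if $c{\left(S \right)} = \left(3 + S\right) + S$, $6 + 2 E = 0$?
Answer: $-6241$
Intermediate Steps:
$E = -3$ ($E = -3 + \frac{1}{2} \cdot 0 = -3 + 0 = -3$)
$c{\left(S \right)} = 3 + 2 S$
$O = 6241$ ($O = \left(-76 + \left(3 + 2 \left(-3\right)\right)\right)^{2} = \left(-76 + \left(3 - 6\right)\right)^{2} = \left(-76 - 3\right)^{2} = \left(-79\right)^{2} = 6241$)
$- O = \left(-1\right) 6241 = -6241$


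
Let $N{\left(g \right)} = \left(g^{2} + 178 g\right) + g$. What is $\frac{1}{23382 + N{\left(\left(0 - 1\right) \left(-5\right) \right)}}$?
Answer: $\frac{1}{24302} \approx 4.1149 \cdot 10^{-5}$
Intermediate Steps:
$N{\left(g \right)} = g^{2} + 179 g$
$\frac{1}{23382 + N{\left(\left(0 - 1\right) \left(-5\right) \right)}} = \frac{1}{23382 + \left(0 - 1\right) \left(-5\right) \left(179 + \left(0 - 1\right) \left(-5\right)\right)} = \frac{1}{23382 + \left(-1\right) \left(-5\right) \left(179 - -5\right)} = \frac{1}{23382 + 5 \left(179 + 5\right)} = \frac{1}{23382 + 5 \cdot 184} = \frac{1}{23382 + 920} = \frac{1}{24302}$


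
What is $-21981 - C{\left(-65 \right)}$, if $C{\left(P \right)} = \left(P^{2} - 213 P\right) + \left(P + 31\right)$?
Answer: $-40017$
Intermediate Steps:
$C{\left(P \right)} = 31 + P^{2} - 212 P$ ($C{\left(P \right)} = \left(P^{2} - 213 P\right) + \left(31 + P\right) = 31 + P^{2} - 212 P$)
$-21981 - C{\left(-65 \right)} = -21981 - \left(31 + \left(-65\right)^{2} - -13780\right) = -21981 - \left(31 + 4225 + 13780\right) = -21981 - 18036 = -40017$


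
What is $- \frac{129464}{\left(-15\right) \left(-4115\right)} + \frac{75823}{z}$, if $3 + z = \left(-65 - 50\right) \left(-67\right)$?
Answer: $\frac{3683042947}{475405950} \approx 7.7472$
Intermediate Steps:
$z = 7702$ ($z = -3 + \left(-65 - 50\right) \left(-67\right) = -3 - -7705 = -3 + 7705 = 7702$)
$- \frac{129464}{\left(-15\right) \left(-4115\right)} + \frac{75823}{z} = - \frac{129464}{\left(-15\right) \left(-4115\right)} + \frac{75823}{7702} = - \frac{129464}{61725} + 75823 \cdot \frac{1}{7702} = \left(-129464\right) \frac{1}{61725} + \frac{75823}{7702} = - \frac{129464}{61725} + \frac{75823}{7702} = \frac{3683042947}{475405950}$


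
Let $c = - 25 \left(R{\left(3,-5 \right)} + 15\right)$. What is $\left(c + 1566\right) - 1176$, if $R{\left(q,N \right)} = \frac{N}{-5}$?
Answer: $-10$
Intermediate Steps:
$R{\left(q,N \right)} = - \frac{N}{5}$ ($R{\left(q,N \right)} = N \left(- \frac{1}{5}\right) = - \frac{N}{5}$)
$c = -400$ ($c = - 25 \left(\left(- \frac{1}{5}\right) \left(-5\right) + 15\right) = - 25 \left(1 + 15\right) = \left(-25\right) 16 = -400$)
$\left(c + 1566\right) - 1176 = \left(-400 + 1566\right) - 1176 = 1166 - 1176 = -10$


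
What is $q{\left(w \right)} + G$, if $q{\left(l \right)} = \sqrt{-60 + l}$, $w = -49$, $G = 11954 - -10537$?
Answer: $22491 + i \sqrt{109} \approx 22491.0 + 10.44 i$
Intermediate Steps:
$G = 22491$ ($G = 11954 + 10537 = 22491$)
$q{\left(w \right)} + G = \sqrt{-60 - 49} + 22491 = \sqrt{-109} + 22491 = i \sqrt{109} + 22491 = 22491 + i \sqrt{109}$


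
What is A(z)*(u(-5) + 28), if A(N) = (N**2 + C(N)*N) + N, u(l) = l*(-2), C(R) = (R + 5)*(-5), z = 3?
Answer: -4104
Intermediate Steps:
C(R) = -25 - 5*R (C(R) = (5 + R)*(-5) = -25 - 5*R)
u(l) = -2*l
A(N) = N + N**2 + N*(-25 - 5*N) (A(N) = (N**2 + (-25 - 5*N)*N) + N = (N**2 + N*(-25 - 5*N)) + N = N + N**2 + N*(-25 - 5*N))
A(z)*(u(-5) + 28) = (4*3*(-6 - 1*3))*(-2*(-5) + 28) = (4*3*(-6 - 3))*(10 + 28) = (4*3*(-9))*38 = -108*38 = -4104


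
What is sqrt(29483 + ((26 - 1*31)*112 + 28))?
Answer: sqrt(28951) ≈ 170.15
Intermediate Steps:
sqrt(29483 + ((26 - 1*31)*112 + 28)) = sqrt(29483 + ((26 - 31)*112 + 28)) = sqrt(29483 + (-5*112 + 28)) = sqrt(29483 + (-560 + 28)) = sqrt(29483 - 532) = sqrt(28951)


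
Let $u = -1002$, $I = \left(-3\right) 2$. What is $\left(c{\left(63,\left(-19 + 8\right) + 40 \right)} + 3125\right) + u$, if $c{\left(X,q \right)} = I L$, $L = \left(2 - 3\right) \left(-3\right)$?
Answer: $2105$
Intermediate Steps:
$I = -6$
$L = 3$ ($L = \left(-1\right) \left(-3\right) = 3$)
$c{\left(X,q \right)} = -18$ ($c{\left(X,q \right)} = \left(-6\right) 3 = -18$)
$\left(c{\left(63,\left(-19 + 8\right) + 40 \right)} + 3125\right) + u = \left(-18 + 3125\right) - 1002 = 3107 - 1002 = 2105$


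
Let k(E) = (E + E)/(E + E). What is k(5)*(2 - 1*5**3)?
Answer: -123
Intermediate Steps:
k(E) = 1 (k(E) = (2*E)/((2*E)) = (2*E)*(1/(2*E)) = 1)
k(5)*(2 - 1*5**3) = 1*(2 - 1*5**3) = 1*(2 - 1*125) = 1*(2 - 125) = 1*(-123) = -123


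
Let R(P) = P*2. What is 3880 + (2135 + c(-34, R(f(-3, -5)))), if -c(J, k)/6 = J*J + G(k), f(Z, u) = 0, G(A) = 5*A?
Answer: -921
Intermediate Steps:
R(P) = 2*P
c(J, k) = -30*k - 6*J**2 (c(J, k) = -6*(J*J + 5*k) = -6*(J**2 + 5*k) = -30*k - 6*J**2)
3880 + (2135 + c(-34, R(f(-3, -5)))) = 3880 + (2135 + (-60*0 - 6*(-34)**2)) = 3880 + (2135 + (-30*0 - 6*1156)) = 3880 + (2135 + (0 - 6936)) = 3880 + (2135 - 6936) = 3880 - 4801 = -921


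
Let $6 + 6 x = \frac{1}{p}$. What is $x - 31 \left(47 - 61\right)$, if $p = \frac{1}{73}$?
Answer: $\frac{2671}{6} \approx 445.17$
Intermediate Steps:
$p = \frac{1}{73} \approx 0.013699$
$x = \frac{67}{6}$ ($x = -1 + \frac{\frac{1}{\frac{1}{73}}}{6} = -1 + \frac{1}{6} \cdot 73 = -1 + \frac{73}{6} = \frac{67}{6} \approx 11.167$)
$x - 31 \left(47 - 61\right) = \frac{67}{6} - 31 \left(47 - 61\right) = \frac{67}{6} - -434 = \frac{67}{6} + 434 = \frac{2671}{6}$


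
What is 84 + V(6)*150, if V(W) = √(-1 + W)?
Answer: 84 + 150*√5 ≈ 419.41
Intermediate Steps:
84 + V(6)*150 = 84 + √(-1 + 6)*150 = 84 + √5*150 = 84 + 150*√5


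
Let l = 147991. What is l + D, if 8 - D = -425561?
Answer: 573560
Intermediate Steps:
D = 425569 (D = 8 - 1*(-425561) = 8 + 425561 = 425569)
l + D = 147991 + 425569 = 573560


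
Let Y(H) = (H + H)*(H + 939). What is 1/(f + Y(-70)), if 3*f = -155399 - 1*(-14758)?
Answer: -3/505621 ≈ -5.9333e-6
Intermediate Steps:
f = -140641/3 (f = (-155399 - 1*(-14758))/3 = (-155399 + 14758)/3 = (⅓)*(-140641) = -140641/3 ≈ -46880.)
Y(H) = 2*H*(939 + H) (Y(H) = (2*H)*(939 + H) = 2*H*(939 + H))
1/(f + Y(-70)) = 1/(-140641/3 + 2*(-70)*(939 - 70)) = 1/(-140641/3 + 2*(-70)*869) = 1/(-140641/3 - 121660) = 1/(-505621/3) = -3/505621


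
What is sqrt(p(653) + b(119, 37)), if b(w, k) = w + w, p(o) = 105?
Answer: 7*sqrt(7) ≈ 18.520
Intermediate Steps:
b(w, k) = 2*w
sqrt(p(653) + b(119, 37)) = sqrt(105 + 2*119) = sqrt(105 + 238) = sqrt(343) = 7*sqrt(7)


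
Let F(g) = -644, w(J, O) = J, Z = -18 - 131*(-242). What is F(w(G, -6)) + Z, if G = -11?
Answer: 31040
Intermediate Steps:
Z = 31684 (Z = -18 + 31702 = 31684)
F(w(G, -6)) + Z = -644 + 31684 = 31040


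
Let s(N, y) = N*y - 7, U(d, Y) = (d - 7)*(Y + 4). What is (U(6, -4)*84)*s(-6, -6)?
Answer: 0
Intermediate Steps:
U(d, Y) = (-7 + d)*(4 + Y)
s(N, y) = -7 + N*y
(U(6, -4)*84)*s(-6, -6) = ((-28 - 7*(-4) + 4*6 - 4*6)*84)*(-7 - 6*(-6)) = ((-28 + 28 + 24 - 24)*84)*(-7 + 36) = (0*84)*29 = 0*29 = 0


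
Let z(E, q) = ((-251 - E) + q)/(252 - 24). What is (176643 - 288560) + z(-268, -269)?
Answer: -2126444/19 ≈ -1.1192e+5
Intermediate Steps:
z(E, q) = -251/228 - E/228 + q/228 (z(E, q) = (-251 + q - E)/228 = (-251 + q - E)*(1/228) = -251/228 - E/228 + q/228)
(176643 - 288560) + z(-268, -269) = (176643 - 288560) + (-251/228 - 1/228*(-268) + (1/228)*(-269)) = -111917 + (-251/228 + 67/57 - 269/228) = -111917 - 21/19 = -2126444/19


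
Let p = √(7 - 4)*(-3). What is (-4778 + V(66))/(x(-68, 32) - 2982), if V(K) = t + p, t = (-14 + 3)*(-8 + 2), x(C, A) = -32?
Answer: 2356/1507 + 3*√3/3014 ≈ 1.5651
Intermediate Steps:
p = -3*√3 (p = √3*(-3) = -3*√3 ≈ -5.1962)
t = 66 (t = -11*(-6) = 66)
V(K) = 66 - 3*√3
(-4778 + V(66))/(x(-68, 32) - 2982) = (-4778 + (66 - 3*√3))/(-32 - 2982) = (-4712 - 3*√3)/(-3014) = (-4712 - 3*√3)*(-1/3014) = 2356/1507 + 3*√3/3014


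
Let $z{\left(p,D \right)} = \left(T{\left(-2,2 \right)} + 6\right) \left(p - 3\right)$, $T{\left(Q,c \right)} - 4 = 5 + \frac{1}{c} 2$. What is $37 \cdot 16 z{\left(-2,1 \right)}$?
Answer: $-47360$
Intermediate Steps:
$T{\left(Q,c \right)} = 9 + \frac{2}{c}$ ($T{\left(Q,c \right)} = 4 + \left(5 + \frac{1}{c} 2\right) = 4 + \left(5 + \frac{2}{c}\right) = 9 + \frac{2}{c}$)
$z{\left(p,D \right)} = -48 + 16 p$ ($z{\left(p,D \right)} = \left(\left(9 + \frac{2}{2}\right) + 6\right) \left(p - 3\right) = \left(\left(9 + 2 \cdot \frac{1}{2}\right) + 6\right) \left(-3 + p\right) = \left(\left(9 + 1\right) + 6\right) \left(-3 + p\right) = \left(10 + 6\right) \left(-3 + p\right) = 16 \left(-3 + p\right) = -48 + 16 p$)
$37 \cdot 16 z{\left(-2,1 \right)} = 37 \cdot 16 \left(-48 + 16 \left(-2\right)\right) = 592 \left(-48 - 32\right) = 592 \left(-80\right) = -47360$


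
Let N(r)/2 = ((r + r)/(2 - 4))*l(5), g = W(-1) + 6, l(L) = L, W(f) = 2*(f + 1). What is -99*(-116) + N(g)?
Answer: 11424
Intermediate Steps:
W(f) = 2 + 2*f (W(f) = 2*(1 + f) = 2 + 2*f)
g = 6 (g = (2 + 2*(-1)) + 6 = (2 - 2) + 6 = 0 + 6 = 6)
N(r) = -10*r (N(r) = 2*(((r + r)/(2 - 4))*5) = 2*(((2*r)/(-2))*5) = 2*(((2*r)*(-½))*5) = 2*(-r*5) = 2*(-5*r) = -10*r)
-99*(-116) + N(g) = -99*(-116) - 10*6 = 11484 - 60 = 11424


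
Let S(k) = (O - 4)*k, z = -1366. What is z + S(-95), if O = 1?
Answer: -1081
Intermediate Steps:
S(k) = -3*k (S(k) = (1 - 4)*k = -3*k)
z + S(-95) = -1366 - 3*(-95) = -1366 + 285 = -1081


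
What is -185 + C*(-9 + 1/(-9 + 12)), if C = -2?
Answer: -503/3 ≈ -167.67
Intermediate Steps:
-185 + C*(-9 + 1/(-9 + 12)) = -185 - 2*(-9 + 1/(-9 + 12)) = -185 - 2*(-9 + 1/3) = -185 - 2*(-9 + ⅓) = -185 - 2*(-26/3) = -185 + 52/3 = -503/3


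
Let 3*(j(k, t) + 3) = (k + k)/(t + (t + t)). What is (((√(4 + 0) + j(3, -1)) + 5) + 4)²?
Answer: 484/9 ≈ 53.778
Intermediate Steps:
j(k, t) = -3 + 2*k/(9*t) (j(k, t) = -3 + ((k + k)/(t + (t + t)))/3 = -3 + ((2*k)/(t + 2*t))/3 = -3 + ((2*k)/((3*t)))/3 = -3 + ((2*k)*(1/(3*t)))/3 = -3 + (2*k/(3*t))/3 = -3 + 2*k/(9*t))
(((√(4 + 0) + j(3, -1)) + 5) + 4)² = (((√(4 + 0) + (-3 + (2/9)*3/(-1))) + 5) + 4)² = (((√4 + (-3 + (2/9)*3*(-1))) + 5) + 4)² = (((2 + (-3 - ⅔)) + 5) + 4)² = (((2 - 11/3) + 5) + 4)² = ((-5/3 + 5) + 4)² = (10/3 + 4)² = (22/3)² = 484/9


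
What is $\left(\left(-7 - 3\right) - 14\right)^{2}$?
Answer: $576$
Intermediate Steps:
$\left(\left(-7 - 3\right) - 14\right)^{2} = \left(-10 - 14\right)^{2} = \left(-24\right)^{2} = 576$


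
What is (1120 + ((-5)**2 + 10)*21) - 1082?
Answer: 773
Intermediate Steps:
(1120 + ((-5)**2 + 10)*21) - 1082 = (1120 + (25 + 10)*21) - 1082 = (1120 + 35*21) - 1082 = (1120 + 735) - 1082 = 1855 - 1082 = 773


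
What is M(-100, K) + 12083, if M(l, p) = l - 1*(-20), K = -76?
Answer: 12003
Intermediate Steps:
M(l, p) = 20 + l (M(l, p) = l + 20 = 20 + l)
M(-100, K) + 12083 = (20 - 100) + 12083 = -80 + 12083 = 12003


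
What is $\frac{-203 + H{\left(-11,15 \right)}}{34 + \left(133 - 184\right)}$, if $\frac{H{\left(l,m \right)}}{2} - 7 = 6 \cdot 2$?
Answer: $\frac{165}{17} \approx 9.7059$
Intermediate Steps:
$H{\left(l,m \right)} = 38$ ($H{\left(l,m \right)} = 14 + 2 \cdot 6 \cdot 2 = 14 + 2 \cdot 12 = 14 + 24 = 38$)
$\frac{-203 + H{\left(-11,15 \right)}}{34 + \left(133 - 184\right)} = \frac{-203 + 38}{34 + \left(133 - 184\right)} = - \frac{165}{34 + \left(133 - 184\right)} = - \frac{165}{34 - 51} = - \frac{165}{-17} = \left(-165\right) \left(- \frac{1}{17}\right) = \frac{165}{17}$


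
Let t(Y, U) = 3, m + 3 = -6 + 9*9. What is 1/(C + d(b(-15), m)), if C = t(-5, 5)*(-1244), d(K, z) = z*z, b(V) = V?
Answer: 1/1452 ≈ 0.00068871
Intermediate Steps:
m = 72 (m = -3 + (-6 + 9*9) = -3 + (-6 + 81) = -3 + 75 = 72)
d(K, z) = z²
C = -3732 (C = 3*(-1244) = -3732)
1/(C + d(b(-15), m)) = 1/(-3732 + 72²) = 1/(-3732 + 5184) = 1/1452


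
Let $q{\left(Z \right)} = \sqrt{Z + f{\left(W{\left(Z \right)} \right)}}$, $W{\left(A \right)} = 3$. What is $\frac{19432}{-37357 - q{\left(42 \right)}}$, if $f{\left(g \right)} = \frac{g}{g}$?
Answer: $- \frac{362960612}{697772703} + \frac{9716 \sqrt{43}}{697772703} \approx -0.52008$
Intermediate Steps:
$f{\left(g \right)} = 1$
$q{\left(Z \right)} = \sqrt{1 + Z}$ ($q{\left(Z \right)} = \sqrt{Z + 1} = \sqrt{1 + Z}$)
$\frac{19432}{-37357 - q{\left(42 \right)}} = \frac{19432}{-37357 - \sqrt{1 + 42}} = \frac{19432}{-37357 - \sqrt{43}}$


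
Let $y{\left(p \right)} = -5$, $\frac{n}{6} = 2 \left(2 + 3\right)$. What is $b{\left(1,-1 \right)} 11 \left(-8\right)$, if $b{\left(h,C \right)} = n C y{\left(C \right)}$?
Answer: $-26400$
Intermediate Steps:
$n = 60$ ($n = 6 \cdot 2 \left(2 + 3\right) = 6 \cdot 2 \cdot 5 = 6 \cdot 10 = 60$)
$b{\left(h,C \right)} = - 300 C$ ($b{\left(h,C \right)} = 60 C \left(-5\right) = - 300 C$)
$b{\left(1,-1 \right)} 11 \left(-8\right) = \left(-300\right) \left(-1\right) 11 \left(-8\right) = 300 \cdot 11 \left(-8\right) = 3300 \left(-8\right) = -26400$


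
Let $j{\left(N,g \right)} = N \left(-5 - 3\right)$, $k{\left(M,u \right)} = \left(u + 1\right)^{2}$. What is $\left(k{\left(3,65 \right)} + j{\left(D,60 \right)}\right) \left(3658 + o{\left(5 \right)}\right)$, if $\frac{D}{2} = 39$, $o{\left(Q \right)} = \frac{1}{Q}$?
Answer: $\frac{68262012}{5} \approx 1.3652 \cdot 10^{7}$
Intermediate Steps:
$k{\left(M,u \right)} = \left(1 + u\right)^{2}$
$D = 78$ ($D = 2 \cdot 39 = 78$)
$j{\left(N,g \right)} = - 8 N$ ($j{\left(N,g \right)} = N \left(-8\right) = - 8 N$)
$\left(k{\left(3,65 \right)} + j{\left(D,60 \right)}\right) \left(3658 + o{\left(5 \right)}\right) = \left(\left(1 + 65\right)^{2} - 624\right) \left(3658 + \frac{1}{5}\right) = \left(66^{2} - 624\right) \left(3658 + \frac{1}{5}\right) = \left(4356 - 624\right) \frac{18291}{5} = 3732 \cdot \frac{18291}{5} = \frac{68262012}{5}$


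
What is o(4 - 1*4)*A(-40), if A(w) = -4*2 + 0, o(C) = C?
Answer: 0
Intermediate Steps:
A(w) = -8 (A(w) = -8 + 0 = -8)
o(4 - 1*4)*A(-40) = (4 - 1*4)*(-8) = (4 - 4)*(-8) = 0*(-8) = 0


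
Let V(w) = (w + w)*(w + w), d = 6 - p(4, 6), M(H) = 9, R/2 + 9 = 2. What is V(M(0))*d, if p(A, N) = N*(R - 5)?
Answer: 38880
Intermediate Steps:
R = -14 (R = -18 + 2*2 = -18 + 4 = -14)
p(A, N) = -19*N (p(A, N) = N*(-14 - 5) = N*(-19) = -19*N)
d = 120 (d = 6 - (-19)*6 = 6 - 1*(-114) = 6 + 114 = 120)
V(w) = 4*w**2 (V(w) = (2*w)*(2*w) = 4*w**2)
V(M(0))*d = (4*9**2)*120 = (4*81)*120 = 324*120 = 38880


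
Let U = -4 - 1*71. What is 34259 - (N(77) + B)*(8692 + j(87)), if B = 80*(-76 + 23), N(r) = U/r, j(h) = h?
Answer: 2869464288/77 ≈ 3.7266e+7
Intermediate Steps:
U = -75 (U = -4 - 71 = -75)
N(r) = -75/r
B = -4240 (B = 80*(-53) = -4240)
34259 - (N(77) + B)*(8692 + j(87)) = 34259 - (-75/77 - 4240)*(8692 + 87) = 34259 - (-75*1/77 - 4240)*8779 = 34259 - (-75/77 - 4240)*8779 = 34259 - (-326555)*8779/77 = 34259 - 1*(-2866826345/77) = 34259 + 2866826345/77 = 2869464288/77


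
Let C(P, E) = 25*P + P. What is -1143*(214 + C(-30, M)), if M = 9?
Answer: 646938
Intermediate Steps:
C(P, E) = 26*P
-1143*(214 + C(-30, M)) = -1143*(214 + 26*(-30)) = -1143*(214 - 780) = -1143*(-566) = 646938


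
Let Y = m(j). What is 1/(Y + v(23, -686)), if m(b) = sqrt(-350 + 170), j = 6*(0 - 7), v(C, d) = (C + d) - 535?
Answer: -599/717692 - 3*I*sqrt(5)/717692 ≈ -0.00083462 - 9.3469e-6*I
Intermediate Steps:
v(C, d) = -535 + C + d
j = -42 (j = 6*(-7) = -42)
m(b) = 6*I*sqrt(5) (m(b) = sqrt(-180) = 6*I*sqrt(5))
Y = 6*I*sqrt(5) ≈ 13.416*I
1/(Y + v(23, -686)) = 1/(6*I*sqrt(5) + (-535 + 23 - 686)) = 1/(6*I*sqrt(5) - 1198) = 1/(-1198 + 6*I*sqrt(5))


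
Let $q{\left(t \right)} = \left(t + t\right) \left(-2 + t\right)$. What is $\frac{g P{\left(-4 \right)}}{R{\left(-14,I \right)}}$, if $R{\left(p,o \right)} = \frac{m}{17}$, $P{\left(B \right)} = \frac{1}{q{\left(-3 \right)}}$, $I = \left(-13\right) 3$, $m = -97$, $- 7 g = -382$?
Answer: $- \frac{3247}{10185} \approx -0.3188$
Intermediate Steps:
$g = \frac{382}{7}$ ($g = \left(- \frac{1}{7}\right) \left(-382\right) = \frac{382}{7} \approx 54.571$)
$I = -39$
$q{\left(t \right)} = 2 t \left(-2 + t\right)$
$P{\left(B \right)} = \frac{1}{30}$ ($P{\left(B \right)} = \frac{1}{2 \left(-3\right) \left(-2 - 3\right)} = \frac{1}{2 \left(-3\right) \left(-5\right)} = \frac{1}{30}$)
$R{\left(p,o \right)} = - \frac{97}{17}$
$\frac{g P{\left(-4 \right)}}{R{\left(-14,I \right)}} = \frac{\frac{382}{7} \cdot \frac{1}{30}}{- \frac{97}{17}} = \frac{191}{105} \left(- \frac{17}{97}\right) = - \frac{3247}{10185}$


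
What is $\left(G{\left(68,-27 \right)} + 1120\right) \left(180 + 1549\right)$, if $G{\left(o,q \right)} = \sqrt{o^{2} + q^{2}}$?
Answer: $1936480 + 1729 \sqrt{5353} \approx 2.063 \cdot 10^{6}$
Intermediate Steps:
$\left(G{\left(68,-27 \right)} + 1120\right) \left(180 + 1549\right) = \left(\sqrt{68^{2} + \left(-27\right)^{2}} + 1120\right) \left(180 + 1549\right) = \left(\sqrt{4624 + 729} + 1120\right) 1729 = \left(\sqrt{5353} + 1120\right) 1729 = \left(1120 + \sqrt{5353}\right) 1729 = 1936480 + 1729 \sqrt{5353}$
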